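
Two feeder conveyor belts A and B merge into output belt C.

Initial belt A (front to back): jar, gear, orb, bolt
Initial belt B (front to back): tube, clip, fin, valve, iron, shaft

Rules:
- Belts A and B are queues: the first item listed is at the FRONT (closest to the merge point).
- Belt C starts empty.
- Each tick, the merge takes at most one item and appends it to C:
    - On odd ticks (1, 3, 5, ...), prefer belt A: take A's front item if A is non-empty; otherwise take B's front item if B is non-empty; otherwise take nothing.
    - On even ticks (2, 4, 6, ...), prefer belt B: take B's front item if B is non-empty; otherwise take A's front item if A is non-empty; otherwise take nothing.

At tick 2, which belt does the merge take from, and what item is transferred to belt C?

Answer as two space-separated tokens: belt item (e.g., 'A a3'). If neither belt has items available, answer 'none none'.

Answer: B tube

Derivation:
Tick 1: prefer A, take jar from A; A=[gear,orb,bolt] B=[tube,clip,fin,valve,iron,shaft] C=[jar]
Tick 2: prefer B, take tube from B; A=[gear,orb,bolt] B=[clip,fin,valve,iron,shaft] C=[jar,tube]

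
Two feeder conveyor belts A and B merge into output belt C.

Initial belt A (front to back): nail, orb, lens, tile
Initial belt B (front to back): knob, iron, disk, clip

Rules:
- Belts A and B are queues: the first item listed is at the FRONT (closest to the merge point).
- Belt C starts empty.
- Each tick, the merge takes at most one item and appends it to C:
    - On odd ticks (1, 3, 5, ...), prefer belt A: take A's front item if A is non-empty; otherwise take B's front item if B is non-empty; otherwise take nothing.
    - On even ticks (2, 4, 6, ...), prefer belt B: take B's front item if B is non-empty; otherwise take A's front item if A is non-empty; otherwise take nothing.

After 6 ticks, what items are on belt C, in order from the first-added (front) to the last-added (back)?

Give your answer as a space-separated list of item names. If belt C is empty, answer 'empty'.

Answer: nail knob orb iron lens disk

Derivation:
Tick 1: prefer A, take nail from A; A=[orb,lens,tile] B=[knob,iron,disk,clip] C=[nail]
Tick 2: prefer B, take knob from B; A=[orb,lens,tile] B=[iron,disk,clip] C=[nail,knob]
Tick 3: prefer A, take orb from A; A=[lens,tile] B=[iron,disk,clip] C=[nail,knob,orb]
Tick 4: prefer B, take iron from B; A=[lens,tile] B=[disk,clip] C=[nail,knob,orb,iron]
Tick 5: prefer A, take lens from A; A=[tile] B=[disk,clip] C=[nail,knob,orb,iron,lens]
Tick 6: prefer B, take disk from B; A=[tile] B=[clip] C=[nail,knob,orb,iron,lens,disk]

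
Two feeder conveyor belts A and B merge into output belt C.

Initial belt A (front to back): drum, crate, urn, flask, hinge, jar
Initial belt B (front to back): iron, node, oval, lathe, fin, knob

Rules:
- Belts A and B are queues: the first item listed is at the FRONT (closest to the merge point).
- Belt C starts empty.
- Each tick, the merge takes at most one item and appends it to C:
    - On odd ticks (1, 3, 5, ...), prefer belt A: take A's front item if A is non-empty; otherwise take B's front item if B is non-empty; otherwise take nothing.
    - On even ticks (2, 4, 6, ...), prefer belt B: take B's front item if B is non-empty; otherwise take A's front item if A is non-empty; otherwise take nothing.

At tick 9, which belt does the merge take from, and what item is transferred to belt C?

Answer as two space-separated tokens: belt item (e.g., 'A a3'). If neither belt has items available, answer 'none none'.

Answer: A hinge

Derivation:
Tick 1: prefer A, take drum from A; A=[crate,urn,flask,hinge,jar] B=[iron,node,oval,lathe,fin,knob] C=[drum]
Tick 2: prefer B, take iron from B; A=[crate,urn,flask,hinge,jar] B=[node,oval,lathe,fin,knob] C=[drum,iron]
Tick 3: prefer A, take crate from A; A=[urn,flask,hinge,jar] B=[node,oval,lathe,fin,knob] C=[drum,iron,crate]
Tick 4: prefer B, take node from B; A=[urn,flask,hinge,jar] B=[oval,lathe,fin,knob] C=[drum,iron,crate,node]
Tick 5: prefer A, take urn from A; A=[flask,hinge,jar] B=[oval,lathe,fin,knob] C=[drum,iron,crate,node,urn]
Tick 6: prefer B, take oval from B; A=[flask,hinge,jar] B=[lathe,fin,knob] C=[drum,iron,crate,node,urn,oval]
Tick 7: prefer A, take flask from A; A=[hinge,jar] B=[lathe,fin,knob] C=[drum,iron,crate,node,urn,oval,flask]
Tick 8: prefer B, take lathe from B; A=[hinge,jar] B=[fin,knob] C=[drum,iron,crate,node,urn,oval,flask,lathe]
Tick 9: prefer A, take hinge from A; A=[jar] B=[fin,knob] C=[drum,iron,crate,node,urn,oval,flask,lathe,hinge]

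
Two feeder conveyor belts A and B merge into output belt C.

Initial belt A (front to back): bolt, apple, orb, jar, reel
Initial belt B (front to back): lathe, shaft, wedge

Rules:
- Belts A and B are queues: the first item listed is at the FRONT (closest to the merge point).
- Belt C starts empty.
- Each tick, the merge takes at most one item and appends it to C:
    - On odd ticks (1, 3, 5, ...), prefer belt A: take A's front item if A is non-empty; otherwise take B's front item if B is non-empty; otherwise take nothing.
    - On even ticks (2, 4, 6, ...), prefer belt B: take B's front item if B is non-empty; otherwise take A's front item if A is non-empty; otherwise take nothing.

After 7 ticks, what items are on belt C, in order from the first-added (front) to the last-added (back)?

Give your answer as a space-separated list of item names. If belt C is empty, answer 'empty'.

Answer: bolt lathe apple shaft orb wedge jar

Derivation:
Tick 1: prefer A, take bolt from A; A=[apple,orb,jar,reel] B=[lathe,shaft,wedge] C=[bolt]
Tick 2: prefer B, take lathe from B; A=[apple,orb,jar,reel] B=[shaft,wedge] C=[bolt,lathe]
Tick 3: prefer A, take apple from A; A=[orb,jar,reel] B=[shaft,wedge] C=[bolt,lathe,apple]
Tick 4: prefer B, take shaft from B; A=[orb,jar,reel] B=[wedge] C=[bolt,lathe,apple,shaft]
Tick 5: prefer A, take orb from A; A=[jar,reel] B=[wedge] C=[bolt,lathe,apple,shaft,orb]
Tick 6: prefer B, take wedge from B; A=[jar,reel] B=[-] C=[bolt,lathe,apple,shaft,orb,wedge]
Tick 7: prefer A, take jar from A; A=[reel] B=[-] C=[bolt,lathe,apple,shaft,orb,wedge,jar]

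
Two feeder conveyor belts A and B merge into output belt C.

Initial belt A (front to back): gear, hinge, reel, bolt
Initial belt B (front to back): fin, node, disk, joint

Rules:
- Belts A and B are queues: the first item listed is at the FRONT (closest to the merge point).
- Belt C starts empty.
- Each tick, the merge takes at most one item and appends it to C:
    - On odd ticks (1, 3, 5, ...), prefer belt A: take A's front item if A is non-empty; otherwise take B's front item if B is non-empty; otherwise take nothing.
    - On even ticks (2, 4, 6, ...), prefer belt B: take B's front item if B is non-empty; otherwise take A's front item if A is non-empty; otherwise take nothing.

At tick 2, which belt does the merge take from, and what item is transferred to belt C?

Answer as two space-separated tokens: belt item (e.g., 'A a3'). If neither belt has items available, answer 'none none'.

Tick 1: prefer A, take gear from A; A=[hinge,reel,bolt] B=[fin,node,disk,joint] C=[gear]
Tick 2: prefer B, take fin from B; A=[hinge,reel,bolt] B=[node,disk,joint] C=[gear,fin]

Answer: B fin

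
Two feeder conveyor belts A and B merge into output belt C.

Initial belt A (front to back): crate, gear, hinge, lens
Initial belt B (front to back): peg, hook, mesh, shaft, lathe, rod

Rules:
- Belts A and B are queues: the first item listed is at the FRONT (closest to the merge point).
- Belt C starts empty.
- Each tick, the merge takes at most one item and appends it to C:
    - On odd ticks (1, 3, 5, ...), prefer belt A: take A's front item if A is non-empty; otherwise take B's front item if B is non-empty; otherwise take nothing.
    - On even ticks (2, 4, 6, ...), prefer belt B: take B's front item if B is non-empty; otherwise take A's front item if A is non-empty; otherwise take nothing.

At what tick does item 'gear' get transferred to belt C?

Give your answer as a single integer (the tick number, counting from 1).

Answer: 3

Derivation:
Tick 1: prefer A, take crate from A; A=[gear,hinge,lens] B=[peg,hook,mesh,shaft,lathe,rod] C=[crate]
Tick 2: prefer B, take peg from B; A=[gear,hinge,lens] B=[hook,mesh,shaft,lathe,rod] C=[crate,peg]
Tick 3: prefer A, take gear from A; A=[hinge,lens] B=[hook,mesh,shaft,lathe,rod] C=[crate,peg,gear]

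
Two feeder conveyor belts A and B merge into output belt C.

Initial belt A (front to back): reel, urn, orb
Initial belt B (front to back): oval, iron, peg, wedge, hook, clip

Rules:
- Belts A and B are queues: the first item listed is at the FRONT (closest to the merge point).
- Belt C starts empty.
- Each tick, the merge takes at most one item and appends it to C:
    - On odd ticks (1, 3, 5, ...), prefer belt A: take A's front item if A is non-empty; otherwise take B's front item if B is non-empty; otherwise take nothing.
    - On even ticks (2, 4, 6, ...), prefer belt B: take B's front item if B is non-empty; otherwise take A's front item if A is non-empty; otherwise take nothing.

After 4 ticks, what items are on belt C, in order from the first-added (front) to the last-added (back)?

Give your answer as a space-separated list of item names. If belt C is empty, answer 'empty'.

Answer: reel oval urn iron

Derivation:
Tick 1: prefer A, take reel from A; A=[urn,orb] B=[oval,iron,peg,wedge,hook,clip] C=[reel]
Tick 2: prefer B, take oval from B; A=[urn,orb] B=[iron,peg,wedge,hook,clip] C=[reel,oval]
Tick 3: prefer A, take urn from A; A=[orb] B=[iron,peg,wedge,hook,clip] C=[reel,oval,urn]
Tick 4: prefer B, take iron from B; A=[orb] B=[peg,wedge,hook,clip] C=[reel,oval,urn,iron]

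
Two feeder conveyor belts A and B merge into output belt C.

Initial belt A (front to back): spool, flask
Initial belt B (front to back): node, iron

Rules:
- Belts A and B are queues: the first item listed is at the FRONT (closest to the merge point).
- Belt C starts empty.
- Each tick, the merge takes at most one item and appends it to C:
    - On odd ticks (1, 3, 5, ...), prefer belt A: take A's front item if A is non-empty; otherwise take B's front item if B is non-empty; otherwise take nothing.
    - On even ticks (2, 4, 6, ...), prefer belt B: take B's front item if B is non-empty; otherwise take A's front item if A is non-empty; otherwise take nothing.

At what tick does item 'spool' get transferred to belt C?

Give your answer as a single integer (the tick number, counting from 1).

Answer: 1

Derivation:
Tick 1: prefer A, take spool from A; A=[flask] B=[node,iron] C=[spool]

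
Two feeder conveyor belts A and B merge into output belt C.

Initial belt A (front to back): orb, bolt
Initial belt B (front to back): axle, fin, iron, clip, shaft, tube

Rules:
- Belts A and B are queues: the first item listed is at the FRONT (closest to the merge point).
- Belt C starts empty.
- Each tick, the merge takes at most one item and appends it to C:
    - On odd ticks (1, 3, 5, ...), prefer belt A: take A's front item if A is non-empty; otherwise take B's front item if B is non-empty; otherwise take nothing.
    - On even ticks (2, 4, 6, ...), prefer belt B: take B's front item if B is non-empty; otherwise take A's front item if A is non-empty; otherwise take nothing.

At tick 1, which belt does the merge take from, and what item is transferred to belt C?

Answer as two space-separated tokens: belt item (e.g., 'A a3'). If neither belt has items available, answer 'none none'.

Answer: A orb

Derivation:
Tick 1: prefer A, take orb from A; A=[bolt] B=[axle,fin,iron,clip,shaft,tube] C=[orb]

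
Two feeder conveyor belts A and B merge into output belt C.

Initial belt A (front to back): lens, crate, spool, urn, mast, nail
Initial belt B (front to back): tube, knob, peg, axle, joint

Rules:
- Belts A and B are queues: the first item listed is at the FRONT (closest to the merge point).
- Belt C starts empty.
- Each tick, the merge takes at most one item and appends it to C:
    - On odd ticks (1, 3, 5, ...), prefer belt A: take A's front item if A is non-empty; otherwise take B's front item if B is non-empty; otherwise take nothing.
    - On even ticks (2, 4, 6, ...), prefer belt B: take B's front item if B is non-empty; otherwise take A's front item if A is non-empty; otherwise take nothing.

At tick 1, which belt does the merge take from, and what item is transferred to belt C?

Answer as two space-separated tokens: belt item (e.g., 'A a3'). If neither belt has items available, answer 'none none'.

Tick 1: prefer A, take lens from A; A=[crate,spool,urn,mast,nail] B=[tube,knob,peg,axle,joint] C=[lens]

Answer: A lens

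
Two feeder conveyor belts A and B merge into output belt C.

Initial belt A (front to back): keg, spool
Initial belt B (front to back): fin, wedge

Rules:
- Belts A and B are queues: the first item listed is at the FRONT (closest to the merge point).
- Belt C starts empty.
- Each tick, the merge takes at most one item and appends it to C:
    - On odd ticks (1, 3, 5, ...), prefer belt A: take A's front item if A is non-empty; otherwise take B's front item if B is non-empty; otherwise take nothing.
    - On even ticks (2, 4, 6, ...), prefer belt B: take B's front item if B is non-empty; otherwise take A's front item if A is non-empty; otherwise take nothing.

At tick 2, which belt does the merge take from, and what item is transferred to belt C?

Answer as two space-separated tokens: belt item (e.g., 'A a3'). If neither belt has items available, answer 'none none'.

Answer: B fin

Derivation:
Tick 1: prefer A, take keg from A; A=[spool] B=[fin,wedge] C=[keg]
Tick 2: prefer B, take fin from B; A=[spool] B=[wedge] C=[keg,fin]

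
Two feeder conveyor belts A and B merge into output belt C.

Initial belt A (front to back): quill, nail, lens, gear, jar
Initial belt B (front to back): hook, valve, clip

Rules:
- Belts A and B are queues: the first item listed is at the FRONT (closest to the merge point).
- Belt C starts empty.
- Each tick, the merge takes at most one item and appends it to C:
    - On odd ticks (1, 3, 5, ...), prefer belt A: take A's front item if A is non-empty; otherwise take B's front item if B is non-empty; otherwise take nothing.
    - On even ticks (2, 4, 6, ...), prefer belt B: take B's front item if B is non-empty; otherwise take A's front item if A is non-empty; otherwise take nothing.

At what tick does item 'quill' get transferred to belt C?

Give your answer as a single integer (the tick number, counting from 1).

Tick 1: prefer A, take quill from A; A=[nail,lens,gear,jar] B=[hook,valve,clip] C=[quill]

Answer: 1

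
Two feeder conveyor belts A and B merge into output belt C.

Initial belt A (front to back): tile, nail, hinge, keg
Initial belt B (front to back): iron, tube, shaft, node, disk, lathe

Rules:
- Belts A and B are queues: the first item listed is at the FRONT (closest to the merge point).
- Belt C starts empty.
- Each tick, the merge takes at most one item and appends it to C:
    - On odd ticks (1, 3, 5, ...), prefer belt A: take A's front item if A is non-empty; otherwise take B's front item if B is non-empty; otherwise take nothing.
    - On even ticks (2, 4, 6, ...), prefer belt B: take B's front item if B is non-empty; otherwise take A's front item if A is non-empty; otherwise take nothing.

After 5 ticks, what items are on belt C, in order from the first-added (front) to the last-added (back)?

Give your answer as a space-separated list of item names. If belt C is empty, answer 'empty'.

Answer: tile iron nail tube hinge

Derivation:
Tick 1: prefer A, take tile from A; A=[nail,hinge,keg] B=[iron,tube,shaft,node,disk,lathe] C=[tile]
Tick 2: prefer B, take iron from B; A=[nail,hinge,keg] B=[tube,shaft,node,disk,lathe] C=[tile,iron]
Tick 3: prefer A, take nail from A; A=[hinge,keg] B=[tube,shaft,node,disk,lathe] C=[tile,iron,nail]
Tick 4: prefer B, take tube from B; A=[hinge,keg] B=[shaft,node,disk,lathe] C=[tile,iron,nail,tube]
Tick 5: prefer A, take hinge from A; A=[keg] B=[shaft,node,disk,lathe] C=[tile,iron,nail,tube,hinge]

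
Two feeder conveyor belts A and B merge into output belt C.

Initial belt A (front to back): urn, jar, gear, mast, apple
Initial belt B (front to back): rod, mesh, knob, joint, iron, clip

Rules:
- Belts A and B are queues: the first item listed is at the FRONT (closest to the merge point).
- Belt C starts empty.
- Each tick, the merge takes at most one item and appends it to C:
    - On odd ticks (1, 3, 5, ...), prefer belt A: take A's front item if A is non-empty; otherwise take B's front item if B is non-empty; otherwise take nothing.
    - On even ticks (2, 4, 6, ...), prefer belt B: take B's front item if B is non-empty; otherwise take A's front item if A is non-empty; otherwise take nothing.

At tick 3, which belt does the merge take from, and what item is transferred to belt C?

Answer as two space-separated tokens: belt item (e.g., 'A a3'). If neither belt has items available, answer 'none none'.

Answer: A jar

Derivation:
Tick 1: prefer A, take urn from A; A=[jar,gear,mast,apple] B=[rod,mesh,knob,joint,iron,clip] C=[urn]
Tick 2: prefer B, take rod from B; A=[jar,gear,mast,apple] B=[mesh,knob,joint,iron,clip] C=[urn,rod]
Tick 3: prefer A, take jar from A; A=[gear,mast,apple] B=[mesh,knob,joint,iron,clip] C=[urn,rod,jar]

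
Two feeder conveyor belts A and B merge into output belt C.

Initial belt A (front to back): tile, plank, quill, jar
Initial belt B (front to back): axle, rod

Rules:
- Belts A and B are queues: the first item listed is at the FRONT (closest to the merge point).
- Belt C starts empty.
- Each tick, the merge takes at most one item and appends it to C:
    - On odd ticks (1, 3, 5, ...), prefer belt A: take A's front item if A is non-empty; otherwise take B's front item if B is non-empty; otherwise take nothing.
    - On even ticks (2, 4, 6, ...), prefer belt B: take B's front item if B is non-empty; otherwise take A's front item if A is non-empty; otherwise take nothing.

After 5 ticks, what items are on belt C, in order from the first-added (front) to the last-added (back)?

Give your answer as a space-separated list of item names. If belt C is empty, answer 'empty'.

Answer: tile axle plank rod quill

Derivation:
Tick 1: prefer A, take tile from A; A=[plank,quill,jar] B=[axle,rod] C=[tile]
Tick 2: prefer B, take axle from B; A=[plank,quill,jar] B=[rod] C=[tile,axle]
Tick 3: prefer A, take plank from A; A=[quill,jar] B=[rod] C=[tile,axle,plank]
Tick 4: prefer B, take rod from B; A=[quill,jar] B=[-] C=[tile,axle,plank,rod]
Tick 5: prefer A, take quill from A; A=[jar] B=[-] C=[tile,axle,plank,rod,quill]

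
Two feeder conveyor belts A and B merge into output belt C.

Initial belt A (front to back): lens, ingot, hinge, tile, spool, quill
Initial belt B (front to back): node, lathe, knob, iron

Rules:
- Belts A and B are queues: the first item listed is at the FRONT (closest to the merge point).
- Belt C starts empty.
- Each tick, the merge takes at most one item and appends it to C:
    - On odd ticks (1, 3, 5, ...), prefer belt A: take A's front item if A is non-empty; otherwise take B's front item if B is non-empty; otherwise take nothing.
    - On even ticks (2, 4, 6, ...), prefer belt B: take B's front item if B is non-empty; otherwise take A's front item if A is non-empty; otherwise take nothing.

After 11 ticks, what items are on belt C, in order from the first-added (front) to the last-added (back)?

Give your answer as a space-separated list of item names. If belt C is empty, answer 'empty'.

Answer: lens node ingot lathe hinge knob tile iron spool quill

Derivation:
Tick 1: prefer A, take lens from A; A=[ingot,hinge,tile,spool,quill] B=[node,lathe,knob,iron] C=[lens]
Tick 2: prefer B, take node from B; A=[ingot,hinge,tile,spool,quill] B=[lathe,knob,iron] C=[lens,node]
Tick 3: prefer A, take ingot from A; A=[hinge,tile,spool,quill] B=[lathe,knob,iron] C=[lens,node,ingot]
Tick 4: prefer B, take lathe from B; A=[hinge,tile,spool,quill] B=[knob,iron] C=[lens,node,ingot,lathe]
Tick 5: prefer A, take hinge from A; A=[tile,spool,quill] B=[knob,iron] C=[lens,node,ingot,lathe,hinge]
Tick 6: prefer B, take knob from B; A=[tile,spool,quill] B=[iron] C=[lens,node,ingot,lathe,hinge,knob]
Tick 7: prefer A, take tile from A; A=[spool,quill] B=[iron] C=[lens,node,ingot,lathe,hinge,knob,tile]
Tick 8: prefer B, take iron from B; A=[spool,quill] B=[-] C=[lens,node,ingot,lathe,hinge,knob,tile,iron]
Tick 9: prefer A, take spool from A; A=[quill] B=[-] C=[lens,node,ingot,lathe,hinge,knob,tile,iron,spool]
Tick 10: prefer B, take quill from A; A=[-] B=[-] C=[lens,node,ingot,lathe,hinge,knob,tile,iron,spool,quill]
Tick 11: prefer A, both empty, nothing taken; A=[-] B=[-] C=[lens,node,ingot,lathe,hinge,knob,tile,iron,spool,quill]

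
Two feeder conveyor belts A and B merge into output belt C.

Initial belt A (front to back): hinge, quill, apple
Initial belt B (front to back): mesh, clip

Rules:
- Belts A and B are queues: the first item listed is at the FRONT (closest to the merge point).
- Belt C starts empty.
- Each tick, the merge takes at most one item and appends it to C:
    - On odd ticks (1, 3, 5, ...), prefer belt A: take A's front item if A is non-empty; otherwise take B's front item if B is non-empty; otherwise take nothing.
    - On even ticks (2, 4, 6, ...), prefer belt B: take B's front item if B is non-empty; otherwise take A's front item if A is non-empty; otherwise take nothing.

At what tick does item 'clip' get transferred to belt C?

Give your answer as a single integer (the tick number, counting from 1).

Answer: 4

Derivation:
Tick 1: prefer A, take hinge from A; A=[quill,apple] B=[mesh,clip] C=[hinge]
Tick 2: prefer B, take mesh from B; A=[quill,apple] B=[clip] C=[hinge,mesh]
Tick 3: prefer A, take quill from A; A=[apple] B=[clip] C=[hinge,mesh,quill]
Tick 4: prefer B, take clip from B; A=[apple] B=[-] C=[hinge,mesh,quill,clip]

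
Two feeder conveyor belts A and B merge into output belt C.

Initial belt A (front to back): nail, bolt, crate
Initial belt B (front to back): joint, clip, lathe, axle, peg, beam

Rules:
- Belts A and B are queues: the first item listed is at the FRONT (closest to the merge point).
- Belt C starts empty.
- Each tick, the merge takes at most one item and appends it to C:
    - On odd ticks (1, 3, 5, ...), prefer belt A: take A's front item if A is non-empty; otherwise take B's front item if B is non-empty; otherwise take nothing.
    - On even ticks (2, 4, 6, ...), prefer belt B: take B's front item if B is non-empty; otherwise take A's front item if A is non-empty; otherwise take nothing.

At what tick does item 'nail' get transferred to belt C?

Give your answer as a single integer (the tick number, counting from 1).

Answer: 1

Derivation:
Tick 1: prefer A, take nail from A; A=[bolt,crate] B=[joint,clip,lathe,axle,peg,beam] C=[nail]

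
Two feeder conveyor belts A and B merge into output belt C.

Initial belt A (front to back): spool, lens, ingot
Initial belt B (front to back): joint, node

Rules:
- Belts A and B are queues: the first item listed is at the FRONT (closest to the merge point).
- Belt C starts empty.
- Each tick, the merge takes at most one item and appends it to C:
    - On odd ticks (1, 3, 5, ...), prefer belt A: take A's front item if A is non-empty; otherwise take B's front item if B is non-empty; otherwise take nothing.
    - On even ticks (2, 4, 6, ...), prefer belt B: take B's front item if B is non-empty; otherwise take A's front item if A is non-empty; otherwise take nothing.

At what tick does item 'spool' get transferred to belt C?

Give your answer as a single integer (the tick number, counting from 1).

Answer: 1

Derivation:
Tick 1: prefer A, take spool from A; A=[lens,ingot] B=[joint,node] C=[spool]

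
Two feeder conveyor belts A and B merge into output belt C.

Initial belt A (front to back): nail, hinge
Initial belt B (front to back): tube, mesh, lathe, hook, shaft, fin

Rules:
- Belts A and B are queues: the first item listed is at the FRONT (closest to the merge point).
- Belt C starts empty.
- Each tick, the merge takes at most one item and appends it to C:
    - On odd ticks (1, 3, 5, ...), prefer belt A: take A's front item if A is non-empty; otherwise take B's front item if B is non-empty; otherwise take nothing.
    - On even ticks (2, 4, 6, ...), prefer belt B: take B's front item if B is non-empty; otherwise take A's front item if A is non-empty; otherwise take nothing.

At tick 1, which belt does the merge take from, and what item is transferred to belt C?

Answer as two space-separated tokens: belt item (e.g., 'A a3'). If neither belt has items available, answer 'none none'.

Tick 1: prefer A, take nail from A; A=[hinge] B=[tube,mesh,lathe,hook,shaft,fin] C=[nail]

Answer: A nail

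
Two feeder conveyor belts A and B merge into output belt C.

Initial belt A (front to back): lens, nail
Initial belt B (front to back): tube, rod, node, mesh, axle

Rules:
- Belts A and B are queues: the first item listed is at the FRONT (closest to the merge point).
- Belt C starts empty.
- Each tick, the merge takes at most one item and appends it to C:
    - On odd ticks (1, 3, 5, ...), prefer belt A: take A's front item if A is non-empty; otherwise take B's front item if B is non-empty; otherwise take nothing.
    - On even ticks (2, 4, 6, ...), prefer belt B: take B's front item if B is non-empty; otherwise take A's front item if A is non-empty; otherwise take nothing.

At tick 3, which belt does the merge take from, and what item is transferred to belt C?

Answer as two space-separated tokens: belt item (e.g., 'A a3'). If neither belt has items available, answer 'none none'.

Tick 1: prefer A, take lens from A; A=[nail] B=[tube,rod,node,mesh,axle] C=[lens]
Tick 2: prefer B, take tube from B; A=[nail] B=[rod,node,mesh,axle] C=[lens,tube]
Tick 3: prefer A, take nail from A; A=[-] B=[rod,node,mesh,axle] C=[lens,tube,nail]

Answer: A nail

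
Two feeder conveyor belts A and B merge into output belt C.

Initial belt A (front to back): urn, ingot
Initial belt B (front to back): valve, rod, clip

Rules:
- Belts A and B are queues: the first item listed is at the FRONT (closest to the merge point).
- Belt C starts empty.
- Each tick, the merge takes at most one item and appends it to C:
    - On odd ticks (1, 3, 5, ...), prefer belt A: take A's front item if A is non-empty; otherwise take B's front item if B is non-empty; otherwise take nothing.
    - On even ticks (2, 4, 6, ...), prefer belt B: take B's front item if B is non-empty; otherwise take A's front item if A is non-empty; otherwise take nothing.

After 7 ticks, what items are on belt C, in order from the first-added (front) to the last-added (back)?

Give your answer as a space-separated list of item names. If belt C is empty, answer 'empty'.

Answer: urn valve ingot rod clip

Derivation:
Tick 1: prefer A, take urn from A; A=[ingot] B=[valve,rod,clip] C=[urn]
Tick 2: prefer B, take valve from B; A=[ingot] B=[rod,clip] C=[urn,valve]
Tick 3: prefer A, take ingot from A; A=[-] B=[rod,clip] C=[urn,valve,ingot]
Tick 4: prefer B, take rod from B; A=[-] B=[clip] C=[urn,valve,ingot,rod]
Tick 5: prefer A, take clip from B; A=[-] B=[-] C=[urn,valve,ingot,rod,clip]
Tick 6: prefer B, both empty, nothing taken; A=[-] B=[-] C=[urn,valve,ingot,rod,clip]
Tick 7: prefer A, both empty, nothing taken; A=[-] B=[-] C=[urn,valve,ingot,rod,clip]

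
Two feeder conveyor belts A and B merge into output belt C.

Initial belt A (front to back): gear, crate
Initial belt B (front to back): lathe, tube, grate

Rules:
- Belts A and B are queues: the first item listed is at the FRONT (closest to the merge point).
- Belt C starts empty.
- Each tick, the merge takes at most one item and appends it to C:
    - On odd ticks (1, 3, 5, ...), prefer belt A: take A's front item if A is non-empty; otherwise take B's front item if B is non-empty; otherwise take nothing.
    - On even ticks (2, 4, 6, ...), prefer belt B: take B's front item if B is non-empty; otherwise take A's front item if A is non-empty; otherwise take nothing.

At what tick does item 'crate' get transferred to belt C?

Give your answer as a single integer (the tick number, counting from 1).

Answer: 3

Derivation:
Tick 1: prefer A, take gear from A; A=[crate] B=[lathe,tube,grate] C=[gear]
Tick 2: prefer B, take lathe from B; A=[crate] B=[tube,grate] C=[gear,lathe]
Tick 3: prefer A, take crate from A; A=[-] B=[tube,grate] C=[gear,lathe,crate]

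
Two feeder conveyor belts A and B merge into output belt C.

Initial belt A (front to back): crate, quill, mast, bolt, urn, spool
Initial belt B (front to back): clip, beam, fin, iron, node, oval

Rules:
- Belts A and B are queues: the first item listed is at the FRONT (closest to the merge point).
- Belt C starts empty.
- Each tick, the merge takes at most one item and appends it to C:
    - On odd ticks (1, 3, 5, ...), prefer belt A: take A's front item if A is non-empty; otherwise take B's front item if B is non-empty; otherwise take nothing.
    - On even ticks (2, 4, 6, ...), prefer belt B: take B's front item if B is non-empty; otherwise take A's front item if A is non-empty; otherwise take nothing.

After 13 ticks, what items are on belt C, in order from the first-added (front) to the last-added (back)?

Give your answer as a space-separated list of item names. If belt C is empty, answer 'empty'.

Answer: crate clip quill beam mast fin bolt iron urn node spool oval

Derivation:
Tick 1: prefer A, take crate from A; A=[quill,mast,bolt,urn,spool] B=[clip,beam,fin,iron,node,oval] C=[crate]
Tick 2: prefer B, take clip from B; A=[quill,mast,bolt,urn,spool] B=[beam,fin,iron,node,oval] C=[crate,clip]
Tick 3: prefer A, take quill from A; A=[mast,bolt,urn,spool] B=[beam,fin,iron,node,oval] C=[crate,clip,quill]
Tick 4: prefer B, take beam from B; A=[mast,bolt,urn,spool] B=[fin,iron,node,oval] C=[crate,clip,quill,beam]
Tick 5: prefer A, take mast from A; A=[bolt,urn,spool] B=[fin,iron,node,oval] C=[crate,clip,quill,beam,mast]
Tick 6: prefer B, take fin from B; A=[bolt,urn,spool] B=[iron,node,oval] C=[crate,clip,quill,beam,mast,fin]
Tick 7: prefer A, take bolt from A; A=[urn,spool] B=[iron,node,oval] C=[crate,clip,quill,beam,mast,fin,bolt]
Tick 8: prefer B, take iron from B; A=[urn,spool] B=[node,oval] C=[crate,clip,quill,beam,mast,fin,bolt,iron]
Tick 9: prefer A, take urn from A; A=[spool] B=[node,oval] C=[crate,clip,quill,beam,mast,fin,bolt,iron,urn]
Tick 10: prefer B, take node from B; A=[spool] B=[oval] C=[crate,clip,quill,beam,mast,fin,bolt,iron,urn,node]
Tick 11: prefer A, take spool from A; A=[-] B=[oval] C=[crate,clip,quill,beam,mast,fin,bolt,iron,urn,node,spool]
Tick 12: prefer B, take oval from B; A=[-] B=[-] C=[crate,clip,quill,beam,mast,fin,bolt,iron,urn,node,spool,oval]
Tick 13: prefer A, both empty, nothing taken; A=[-] B=[-] C=[crate,clip,quill,beam,mast,fin,bolt,iron,urn,node,spool,oval]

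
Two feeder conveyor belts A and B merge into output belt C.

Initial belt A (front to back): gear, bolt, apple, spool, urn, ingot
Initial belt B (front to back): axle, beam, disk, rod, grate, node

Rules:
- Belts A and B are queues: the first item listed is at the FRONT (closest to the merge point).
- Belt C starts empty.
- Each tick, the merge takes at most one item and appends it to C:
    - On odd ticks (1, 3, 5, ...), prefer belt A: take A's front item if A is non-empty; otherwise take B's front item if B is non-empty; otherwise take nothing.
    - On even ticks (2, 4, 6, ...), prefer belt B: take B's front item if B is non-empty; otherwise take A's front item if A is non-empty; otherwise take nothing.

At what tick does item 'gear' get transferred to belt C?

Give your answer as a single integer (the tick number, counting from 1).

Tick 1: prefer A, take gear from A; A=[bolt,apple,spool,urn,ingot] B=[axle,beam,disk,rod,grate,node] C=[gear]

Answer: 1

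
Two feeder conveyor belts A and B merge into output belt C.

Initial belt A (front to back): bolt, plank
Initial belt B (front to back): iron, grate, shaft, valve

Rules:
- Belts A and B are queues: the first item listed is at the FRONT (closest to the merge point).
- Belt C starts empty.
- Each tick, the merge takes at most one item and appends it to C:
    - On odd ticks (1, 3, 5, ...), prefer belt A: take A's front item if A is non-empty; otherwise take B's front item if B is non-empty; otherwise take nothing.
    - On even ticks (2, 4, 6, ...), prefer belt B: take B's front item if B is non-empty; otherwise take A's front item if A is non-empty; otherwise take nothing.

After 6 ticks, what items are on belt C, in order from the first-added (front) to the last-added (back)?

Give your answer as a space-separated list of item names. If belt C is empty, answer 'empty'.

Tick 1: prefer A, take bolt from A; A=[plank] B=[iron,grate,shaft,valve] C=[bolt]
Tick 2: prefer B, take iron from B; A=[plank] B=[grate,shaft,valve] C=[bolt,iron]
Tick 3: prefer A, take plank from A; A=[-] B=[grate,shaft,valve] C=[bolt,iron,plank]
Tick 4: prefer B, take grate from B; A=[-] B=[shaft,valve] C=[bolt,iron,plank,grate]
Tick 5: prefer A, take shaft from B; A=[-] B=[valve] C=[bolt,iron,plank,grate,shaft]
Tick 6: prefer B, take valve from B; A=[-] B=[-] C=[bolt,iron,plank,grate,shaft,valve]

Answer: bolt iron plank grate shaft valve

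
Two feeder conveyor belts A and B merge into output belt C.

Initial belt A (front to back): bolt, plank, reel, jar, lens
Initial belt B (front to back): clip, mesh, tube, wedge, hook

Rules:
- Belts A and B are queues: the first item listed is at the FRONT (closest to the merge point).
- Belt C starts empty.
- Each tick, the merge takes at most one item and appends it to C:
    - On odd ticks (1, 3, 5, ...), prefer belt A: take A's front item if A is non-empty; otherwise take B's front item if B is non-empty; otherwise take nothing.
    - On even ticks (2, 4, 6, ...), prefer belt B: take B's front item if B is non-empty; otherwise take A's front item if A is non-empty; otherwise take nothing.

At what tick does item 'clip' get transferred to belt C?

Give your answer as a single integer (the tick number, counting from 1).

Tick 1: prefer A, take bolt from A; A=[plank,reel,jar,lens] B=[clip,mesh,tube,wedge,hook] C=[bolt]
Tick 2: prefer B, take clip from B; A=[plank,reel,jar,lens] B=[mesh,tube,wedge,hook] C=[bolt,clip]

Answer: 2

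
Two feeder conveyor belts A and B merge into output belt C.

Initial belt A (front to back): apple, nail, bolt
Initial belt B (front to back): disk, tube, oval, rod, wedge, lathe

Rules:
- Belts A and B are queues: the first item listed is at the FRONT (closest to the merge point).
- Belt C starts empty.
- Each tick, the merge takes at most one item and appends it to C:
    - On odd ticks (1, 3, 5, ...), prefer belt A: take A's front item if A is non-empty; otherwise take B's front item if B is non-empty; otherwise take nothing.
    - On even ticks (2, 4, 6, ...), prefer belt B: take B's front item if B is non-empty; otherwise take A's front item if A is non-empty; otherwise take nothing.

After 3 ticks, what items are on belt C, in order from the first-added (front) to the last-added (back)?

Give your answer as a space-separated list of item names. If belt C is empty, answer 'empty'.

Tick 1: prefer A, take apple from A; A=[nail,bolt] B=[disk,tube,oval,rod,wedge,lathe] C=[apple]
Tick 2: prefer B, take disk from B; A=[nail,bolt] B=[tube,oval,rod,wedge,lathe] C=[apple,disk]
Tick 3: prefer A, take nail from A; A=[bolt] B=[tube,oval,rod,wedge,lathe] C=[apple,disk,nail]

Answer: apple disk nail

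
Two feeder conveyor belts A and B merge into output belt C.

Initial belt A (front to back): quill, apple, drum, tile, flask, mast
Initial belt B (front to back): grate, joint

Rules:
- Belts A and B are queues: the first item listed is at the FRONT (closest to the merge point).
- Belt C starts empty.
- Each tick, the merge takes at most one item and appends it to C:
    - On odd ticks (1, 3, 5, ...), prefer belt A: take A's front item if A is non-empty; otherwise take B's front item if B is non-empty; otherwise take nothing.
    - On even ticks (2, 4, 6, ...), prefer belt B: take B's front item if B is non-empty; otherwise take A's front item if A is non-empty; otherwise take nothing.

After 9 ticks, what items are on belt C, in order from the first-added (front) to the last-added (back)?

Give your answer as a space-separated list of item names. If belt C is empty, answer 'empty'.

Answer: quill grate apple joint drum tile flask mast

Derivation:
Tick 1: prefer A, take quill from A; A=[apple,drum,tile,flask,mast] B=[grate,joint] C=[quill]
Tick 2: prefer B, take grate from B; A=[apple,drum,tile,flask,mast] B=[joint] C=[quill,grate]
Tick 3: prefer A, take apple from A; A=[drum,tile,flask,mast] B=[joint] C=[quill,grate,apple]
Tick 4: prefer B, take joint from B; A=[drum,tile,flask,mast] B=[-] C=[quill,grate,apple,joint]
Tick 5: prefer A, take drum from A; A=[tile,flask,mast] B=[-] C=[quill,grate,apple,joint,drum]
Tick 6: prefer B, take tile from A; A=[flask,mast] B=[-] C=[quill,grate,apple,joint,drum,tile]
Tick 7: prefer A, take flask from A; A=[mast] B=[-] C=[quill,grate,apple,joint,drum,tile,flask]
Tick 8: prefer B, take mast from A; A=[-] B=[-] C=[quill,grate,apple,joint,drum,tile,flask,mast]
Tick 9: prefer A, both empty, nothing taken; A=[-] B=[-] C=[quill,grate,apple,joint,drum,tile,flask,mast]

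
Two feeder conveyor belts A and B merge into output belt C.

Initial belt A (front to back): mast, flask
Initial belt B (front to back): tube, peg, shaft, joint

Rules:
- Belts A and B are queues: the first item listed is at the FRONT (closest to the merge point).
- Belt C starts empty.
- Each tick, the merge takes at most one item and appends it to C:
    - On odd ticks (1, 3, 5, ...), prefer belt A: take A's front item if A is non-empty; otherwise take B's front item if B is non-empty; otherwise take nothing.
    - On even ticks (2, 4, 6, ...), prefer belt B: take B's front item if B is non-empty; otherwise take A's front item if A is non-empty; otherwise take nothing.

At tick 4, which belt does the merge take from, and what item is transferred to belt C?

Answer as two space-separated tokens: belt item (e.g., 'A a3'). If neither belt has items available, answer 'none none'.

Tick 1: prefer A, take mast from A; A=[flask] B=[tube,peg,shaft,joint] C=[mast]
Tick 2: prefer B, take tube from B; A=[flask] B=[peg,shaft,joint] C=[mast,tube]
Tick 3: prefer A, take flask from A; A=[-] B=[peg,shaft,joint] C=[mast,tube,flask]
Tick 4: prefer B, take peg from B; A=[-] B=[shaft,joint] C=[mast,tube,flask,peg]

Answer: B peg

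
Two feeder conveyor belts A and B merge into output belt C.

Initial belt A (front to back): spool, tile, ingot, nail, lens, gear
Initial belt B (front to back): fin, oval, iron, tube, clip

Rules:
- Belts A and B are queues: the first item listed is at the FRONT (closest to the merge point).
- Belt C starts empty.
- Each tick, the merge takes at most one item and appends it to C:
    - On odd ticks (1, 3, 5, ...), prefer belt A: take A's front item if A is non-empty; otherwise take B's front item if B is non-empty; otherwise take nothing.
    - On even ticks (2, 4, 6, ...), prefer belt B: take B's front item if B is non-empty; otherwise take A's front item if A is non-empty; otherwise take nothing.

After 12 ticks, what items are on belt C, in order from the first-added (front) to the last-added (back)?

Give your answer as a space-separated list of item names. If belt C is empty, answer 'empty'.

Tick 1: prefer A, take spool from A; A=[tile,ingot,nail,lens,gear] B=[fin,oval,iron,tube,clip] C=[spool]
Tick 2: prefer B, take fin from B; A=[tile,ingot,nail,lens,gear] B=[oval,iron,tube,clip] C=[spool,fin]
Tick 3: prefer A, take tile from A; A=[ingot,nail,lens,gear] B=[oval,iron,tube,clip] C=[spool,fin,tile]
Tick 4: prefer B, take oval from B; A=[ingot,nail,lens,gear] B=[iron,tube,clip] C=[spool,fin,tile,oval]
Tick 5: prefer A, take ingot from A; A=[nail,lens,gear] B=[iron,tube,clip] C=[spool,fin,tile,oval,ingot]
Tick 6: prefer B, take iron from B; A=[nail,lens,gear] B=[tube,clip] C=[spool,fin,tile,oval,ingot,iron]
Tick 7: prefer A, take nail from A; A=[lens,gear] B=[tube,clip] C=[spool,fin,tile,oval,ingot,iron,nail]
Tick 8: prefer B, take tube from B; A=[lens,gear] B=[clip] C=[spool,fin,tile,oval,ingot,iron,nail,tube]
Tick 9: prefer A, take lens from A; A=[gear] B=[clip] C=[spool,fin,tile,oval,ingot,iron,nail,tube,lens]
Tick 10: prefer B, take clip from B; A=[gear] B=[-] C=[spool,fin,tile,oval,ingot,iron,nail,tube,lens,clip]
Tick 11: prefer A, take gear from A; A=[-] B=[-] C=[spool,fin,tile,oval,ingot,iron,nail,tube,lens,clip,gear]
Tick 12: prefer B, both empty, nothing taken; A=[-] B=[-] C=[spool,fin,tile,oval,ingot,iron,nail,tube,lens,clip,gear]

Answer: spool fin tile oval ingot iron nail tube lens clip gear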